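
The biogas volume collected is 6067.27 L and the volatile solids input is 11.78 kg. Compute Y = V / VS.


Y = V / VS
= 6067.27 / 11.78
= 515.0484 L/kg VS

515.0484 L/kg VS


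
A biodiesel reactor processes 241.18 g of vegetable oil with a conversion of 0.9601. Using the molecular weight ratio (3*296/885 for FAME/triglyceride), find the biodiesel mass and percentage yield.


m_FAME = oil * conv * (3 * 296 / 885) = oil * conv * (888/885)
= 241.18 * 0.9601 * 888 / 885
= 232.3419 g
Y = m_FAME / oil * 100 = conv * (888/885) * 100
= 0.9601 * 888 / 885 * 100
= 96.34%

232.3419 g FAME; Y = 96.34%


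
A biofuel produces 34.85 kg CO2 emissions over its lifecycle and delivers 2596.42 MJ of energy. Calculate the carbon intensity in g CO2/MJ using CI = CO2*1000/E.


CI = CO2 * 1000 / E
= 34.85 * 1000 / 2596.42
= 13.4223 g CO2/MJ

13.4223 g CO2/MJ


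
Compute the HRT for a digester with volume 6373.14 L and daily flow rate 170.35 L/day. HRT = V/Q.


HRT = V / Q
= 6373.14 / 170.35
= 37.4120 days

37.4120 days


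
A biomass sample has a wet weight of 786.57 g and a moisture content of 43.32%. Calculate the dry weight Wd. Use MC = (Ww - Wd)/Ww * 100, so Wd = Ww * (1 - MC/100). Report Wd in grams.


Wd = Ww * (1 - MC/100)
= 786.57 * (1 - 43.32/100)
= 445.8279 g

445.8279 g


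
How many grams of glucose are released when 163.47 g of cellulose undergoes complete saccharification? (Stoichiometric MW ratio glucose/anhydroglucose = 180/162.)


glucose = cellulose * 180/162
= 163.47 * 180/162
= 181.6333 g

181.6333 g


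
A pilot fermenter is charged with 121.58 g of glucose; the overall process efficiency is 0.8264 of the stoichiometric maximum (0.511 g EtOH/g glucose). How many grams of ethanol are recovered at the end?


Actual ethanol: m = 0.511 * 121.58 * 0.8264
m = 51.3421 g

51.3421 g


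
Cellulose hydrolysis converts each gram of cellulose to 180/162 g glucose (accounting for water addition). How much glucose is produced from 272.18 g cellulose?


glucose = cellulose * 180/162
= 272.18 * 180/162
= 302.4222 g

302.4222 g


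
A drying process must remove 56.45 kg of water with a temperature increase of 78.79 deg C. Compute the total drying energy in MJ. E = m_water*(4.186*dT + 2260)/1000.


E = m_water * (4.186 * dT + 2260) / 1000
= 56.45 * (4.186 * 78.79 + 2260) / 1000
= 146.1951 MJ

146.1951 MJ


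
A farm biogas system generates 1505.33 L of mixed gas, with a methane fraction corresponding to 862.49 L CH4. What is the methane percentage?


CH4% = V_CH4 / V_total * 100
= 862.49 / 1505.33 * 100
= 57.2957%

57.2957%


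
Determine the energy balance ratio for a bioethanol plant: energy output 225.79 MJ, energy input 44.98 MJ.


EROI = E_out / E_in
= 225.79 / 44.98
= 5.0198

5.0198


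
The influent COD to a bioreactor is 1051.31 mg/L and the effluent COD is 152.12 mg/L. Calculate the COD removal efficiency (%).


eta = (COD_in - COD_out) / COD_in * 100
= (1051.31 - 152.12) / 1051.31 * 100
= 85.5304%

85.5304%


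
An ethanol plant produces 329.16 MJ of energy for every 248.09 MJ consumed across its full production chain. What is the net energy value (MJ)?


NEV = E_out - E_in
= 329.16 - 248.09
= 81.0700 MJ

81.0700 MJ


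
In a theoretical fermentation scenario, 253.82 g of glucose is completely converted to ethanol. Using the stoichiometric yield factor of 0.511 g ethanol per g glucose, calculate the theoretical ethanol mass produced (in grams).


Theoretical ethanol yield: m_EtOH = 0.511 * m_glucose
m_EtOH = 0.511 * 253.82 = 129.7020 g

129.7020 g


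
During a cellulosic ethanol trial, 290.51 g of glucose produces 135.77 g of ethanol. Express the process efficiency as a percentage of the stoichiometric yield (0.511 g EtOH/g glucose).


Fermentation efficiency = (actual / (0.511 * glucose)) * 100
= (135.77 / (0.511 * 290.51)) * 100
= 91.4580%

91.4580%


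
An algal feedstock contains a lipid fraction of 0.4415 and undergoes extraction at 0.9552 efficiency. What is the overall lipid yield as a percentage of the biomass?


Y = lipid_content * extraction_eff * 100
= 0.4415 * 0.9552 * 100
= 42.1721%

42.1721%


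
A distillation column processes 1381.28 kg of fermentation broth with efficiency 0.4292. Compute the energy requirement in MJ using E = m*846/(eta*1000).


E = m * 846 / (eta * 1000)
= 1381.28 * 846 / (0.4292 * 1000)
= 2722.6535 MJ

2722.6535 MJ


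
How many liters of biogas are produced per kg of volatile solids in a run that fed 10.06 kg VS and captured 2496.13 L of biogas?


Y = V / VS
= 2496.13 / 10.06
= 248.1243 L/kg VS

248.1243 L/kg VS


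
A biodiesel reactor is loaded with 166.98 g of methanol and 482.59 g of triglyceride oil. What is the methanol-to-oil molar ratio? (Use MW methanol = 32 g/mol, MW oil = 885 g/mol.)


Molar ratio = n_MeOH / n_oil = (MeOH/32) / (oil/885) = (MeOH * 885) / (32 * oil)
= (166.98 * 885) / (32 * 482.59)
= 9.5693

9.5693


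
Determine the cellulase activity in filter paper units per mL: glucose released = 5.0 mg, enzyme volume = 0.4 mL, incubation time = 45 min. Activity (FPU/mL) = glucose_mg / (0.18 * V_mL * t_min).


Activity = glucose_mg / (0.18 mg/umol * V_mL * t_min)
= 5.0 / (0.18 * 0.4 * 45)
= 1.5432 FPU/mL

1.5432 FPU/mL


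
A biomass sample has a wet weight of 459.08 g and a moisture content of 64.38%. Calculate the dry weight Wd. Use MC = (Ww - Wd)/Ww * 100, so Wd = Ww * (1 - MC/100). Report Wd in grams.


Wd = Ww * (1 - MC/100)
= 459.08 * (1 - 64.38/100)
= 163.5243 g

163.5243 g


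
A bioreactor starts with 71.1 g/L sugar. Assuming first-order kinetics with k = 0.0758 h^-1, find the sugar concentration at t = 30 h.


S = S0 * exp(-k * t)
S = 71.1 * exp(-0.0758 * 30)
S = 7.3162 g/L

7.3162 g/L


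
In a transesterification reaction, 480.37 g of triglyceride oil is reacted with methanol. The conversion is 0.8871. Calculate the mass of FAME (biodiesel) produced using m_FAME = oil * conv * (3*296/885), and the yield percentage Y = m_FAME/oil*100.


m_FAME = oil * conv * (3 * 296 / 885) = oil * conv * (888/885)
= 480.37 * 0.8871 * 888 / 885
= 427.5808 g
Y = m_FAME / oil * 100 = conv * (888/885) * 100
= 0.8871 * 888 / 885 * 100
= 89.01%

427.5808 g FAME; Y = 89.01%


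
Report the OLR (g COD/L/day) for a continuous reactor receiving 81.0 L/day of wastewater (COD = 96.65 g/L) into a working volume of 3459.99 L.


OLR = Q * S / V
= 81.0 * 96.65 / 3459.99
= 2.2626 g/L/day

2.2626 g/L/day


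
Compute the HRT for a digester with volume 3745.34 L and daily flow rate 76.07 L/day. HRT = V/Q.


HRT = V / Q
= 3745.34 / 76.07
= 49.2354 days

49.2354 days


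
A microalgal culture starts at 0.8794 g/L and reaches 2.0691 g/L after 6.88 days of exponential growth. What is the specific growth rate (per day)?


mu = ln(X2/X1) / dt
= ln(2.0691/0.8794) / 6.88
= 0.1244 per day

0.1244 per day


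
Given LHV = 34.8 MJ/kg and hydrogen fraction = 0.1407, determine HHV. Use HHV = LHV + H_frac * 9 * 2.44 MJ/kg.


HHV = LHV + H_frac * 9 * 2.44
= 34.8 + 0.1407 * 9 * 2.44
= 37.8898 MJ/kg

37.8898 MJ/kg


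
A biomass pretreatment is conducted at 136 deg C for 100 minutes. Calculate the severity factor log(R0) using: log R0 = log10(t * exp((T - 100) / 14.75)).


logR0 = log10(t * exp((T - 100) / 14.75))
= log10(100 * exp((136 - 100) / 14.75))
= 3.0600

3.0600


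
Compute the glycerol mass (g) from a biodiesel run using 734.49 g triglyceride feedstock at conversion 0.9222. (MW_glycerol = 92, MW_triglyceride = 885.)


glycerol = oil * conv * (92/885)
= 734.49 * 0.9222 * 92 / 885
= 70.4134 g

70.4134 g


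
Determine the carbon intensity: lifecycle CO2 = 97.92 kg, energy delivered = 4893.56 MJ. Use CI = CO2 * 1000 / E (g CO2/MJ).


CI = CO2 * 1000 / E
= 97.92 * 1000 / 4893.56
= 20.0100 g CO2/MJ

20.0100 g CO2/MJ


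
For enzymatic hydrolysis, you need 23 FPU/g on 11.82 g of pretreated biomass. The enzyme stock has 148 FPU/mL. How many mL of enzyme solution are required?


V = dosage * m_sub / activity
V = 23 * 11.82 / 148
V = 1.8369 mL

1.8369 mL


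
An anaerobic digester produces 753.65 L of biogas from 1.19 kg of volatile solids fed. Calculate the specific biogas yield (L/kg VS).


Y = V / VS
= 753.65 / 1.19
= 633.3193 L/kg VS

633.3193 L/kg VS


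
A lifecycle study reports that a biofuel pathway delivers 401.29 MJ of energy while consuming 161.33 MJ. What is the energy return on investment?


EROI = E_out / E_in
= 401.29 / 161.33
= 2.4874

2.4874


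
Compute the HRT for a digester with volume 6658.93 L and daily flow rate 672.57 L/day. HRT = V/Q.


HRT = V / Q
= 6658.93 / 672.57
= 9.9007 days

9.9007 days


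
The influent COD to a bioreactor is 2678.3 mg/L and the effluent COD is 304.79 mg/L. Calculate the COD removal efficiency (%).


eta = (COD_in - COD_out) / COD_in * 100
= (2678.3 - 304.79) / 2678.3 * 100
= 88.6200%

88.6200%


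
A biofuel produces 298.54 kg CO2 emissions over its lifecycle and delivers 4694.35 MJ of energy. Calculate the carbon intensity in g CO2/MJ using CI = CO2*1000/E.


CI = CO2 * 1000 / E
= 298.54 * 1000 / 4694.35
= 63.5956 g CO2/MJ

63.5956 g CO2/MJ


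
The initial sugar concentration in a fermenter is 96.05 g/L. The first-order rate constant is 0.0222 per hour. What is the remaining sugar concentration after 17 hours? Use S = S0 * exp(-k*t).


S = S0 * exp(-k * t)
S = 96.05 * exp(-0.0222 * 17)
S = 65.8559 g/L

65.8559 g/L


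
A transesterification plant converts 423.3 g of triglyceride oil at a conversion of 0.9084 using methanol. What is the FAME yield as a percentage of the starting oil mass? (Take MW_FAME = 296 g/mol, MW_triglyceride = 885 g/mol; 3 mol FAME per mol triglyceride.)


m_FAME = oil * conv * (3 * 296 / 885) = oil * conv * (888/885)
= 423.3 * 0.9084 * 888 / 885
= 385.8292 g
Y = m_FAME / oil * 100 = conv * (888/885) * 100
= 0.9084 * 888 / 885 * 100
= 91.15%

91.15%


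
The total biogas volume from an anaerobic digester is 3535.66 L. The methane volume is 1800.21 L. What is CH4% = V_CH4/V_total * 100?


CH4% = V_CH4 / V_total * 100
= 1800.21 / 3535.66 * 100
= 50.9158%

50.9158%


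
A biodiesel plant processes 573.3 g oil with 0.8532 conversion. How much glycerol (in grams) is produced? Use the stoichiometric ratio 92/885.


glycerol = oil * conv * (92/885)
= 573.3 * 0.8532 * 92 / 885
= 50.8484 g

50.8484 g


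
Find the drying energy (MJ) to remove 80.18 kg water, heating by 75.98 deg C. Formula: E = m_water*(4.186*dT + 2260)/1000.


E = m_water * (4.186 * dT + 2260) / 1000
= 80.18 * (4.186 * 75.98 + 2260) / 1000
= 206.7082 MJ

206.7082 MJ


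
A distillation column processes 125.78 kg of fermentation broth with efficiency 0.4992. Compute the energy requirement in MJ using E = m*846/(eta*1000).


E = m * 846 / (eta * 1000)
= 125.78 * 846 / (0.4992 * 1000)
= 213.1608 MJ

213.1608 MJ


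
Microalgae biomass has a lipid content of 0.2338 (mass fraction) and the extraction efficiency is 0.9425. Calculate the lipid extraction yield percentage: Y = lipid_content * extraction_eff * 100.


Y = lipid_content * extraction_eff * 100
= 0.2338 * 0.9425 * 100
= 22.0357%

22.0357%


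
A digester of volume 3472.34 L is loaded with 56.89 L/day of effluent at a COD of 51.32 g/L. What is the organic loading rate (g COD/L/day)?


OLR = Q * S / V
= 56.89 * 51.32 / 3472.34
= 0.8408 g/L/day

0.8408 g/L/day


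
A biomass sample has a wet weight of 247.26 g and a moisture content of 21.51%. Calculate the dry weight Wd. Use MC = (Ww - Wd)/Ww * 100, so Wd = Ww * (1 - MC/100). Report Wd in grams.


Wd = Ww * (1 - MC/100)
= 247.26 * (1 - 21.51/100)
= 194.0744 g

194.0744 g


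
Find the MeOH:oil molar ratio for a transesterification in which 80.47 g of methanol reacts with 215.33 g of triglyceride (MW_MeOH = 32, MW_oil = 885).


Molar ratio = n_MeOH / n_oil = (MeOH/32) / (oil/885) = (MeOH * 885) / (32 * oil)
= (80.47 * 885) / (32 * 215.33)
= 10.3353

10.3353


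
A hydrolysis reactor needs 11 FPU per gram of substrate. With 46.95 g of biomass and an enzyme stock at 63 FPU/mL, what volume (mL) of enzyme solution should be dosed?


V = dosage * m_sub / activity
V = 11 * 46.95 / 63
V = 8.1976 mL

8.1976 mL


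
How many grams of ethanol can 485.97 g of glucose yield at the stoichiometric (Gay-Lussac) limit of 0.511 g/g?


Theoretical ethanol yield: m_EtOH = 0.511 * m_glucose
m_EtOH = 0.511 * 485.97 = 248.3307 g

248.3307 g


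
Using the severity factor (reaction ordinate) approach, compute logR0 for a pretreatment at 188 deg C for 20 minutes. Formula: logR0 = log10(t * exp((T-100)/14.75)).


logR0 = log10(t * exp((T - 100) / 14.75))
= log10(20 * exp((188 - 100) / 14.75))
= 3.8921

3.8921


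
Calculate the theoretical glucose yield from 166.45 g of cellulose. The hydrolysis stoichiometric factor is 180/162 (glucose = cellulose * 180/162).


glucose = cellulose * 180/162
= 166.45 * 180/162
= 184.9444 g

184.9444 g


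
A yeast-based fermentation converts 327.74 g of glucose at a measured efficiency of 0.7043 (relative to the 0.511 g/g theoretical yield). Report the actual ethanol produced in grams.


Actual ethanol: m = 0.511 * 327.74 * 0.7043
m = 117.9527 g

117.9527 g


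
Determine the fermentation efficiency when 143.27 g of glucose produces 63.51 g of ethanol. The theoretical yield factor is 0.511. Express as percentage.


Fermentation efficiency = (actual / (0.511 * glucose)) * 100
= (63.51 / (0.511 * 143.27)) * 100
= 86.7493%

86.7493%


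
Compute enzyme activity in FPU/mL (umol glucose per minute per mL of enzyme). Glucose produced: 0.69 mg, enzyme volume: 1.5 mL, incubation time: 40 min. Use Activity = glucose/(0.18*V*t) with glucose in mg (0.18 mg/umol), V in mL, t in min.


Activity = glucose_mg / (0.18 mg/umol * V_mL * t_min)
= 0.69 / (0.18 * 1.5 * 40)
= 0.0639 FPU/mL

0.0639 FPU/mL


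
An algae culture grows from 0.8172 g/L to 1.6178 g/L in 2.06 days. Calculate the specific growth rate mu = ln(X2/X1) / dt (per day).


mu = ln(X2/X1) / dt
= ln(1.6178/0.8172) / 2.06
= 0.3315 per day

0.3315 per day


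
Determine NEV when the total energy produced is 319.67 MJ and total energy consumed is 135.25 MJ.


NEV = E_out - E_in
= 319.67 - 135.25
= 184.4200 MJ

184.4200 MJ


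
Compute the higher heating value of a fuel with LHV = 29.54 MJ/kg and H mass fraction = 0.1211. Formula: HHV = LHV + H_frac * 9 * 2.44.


HHV = LHV + H_frac * 9 * 2.44
= 29.54 + 0.1211 * 9 * 2.44
= 32.1994 MJ/kg

32.1994 MJ/kg


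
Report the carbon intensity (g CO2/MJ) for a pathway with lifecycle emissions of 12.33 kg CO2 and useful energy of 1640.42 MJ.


CI = CO2 * 1000 / E
= 12.33 * 1000 / 1640.42
= 7.5164 g CO2/MJ

7.5164 g CO2/MJ


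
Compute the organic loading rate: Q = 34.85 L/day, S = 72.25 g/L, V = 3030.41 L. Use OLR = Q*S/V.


OLR = Q * S / V
= 34.85 * 72.25 / 3030.41
= 0.8309 g/L/day

0.8309 g/L/day


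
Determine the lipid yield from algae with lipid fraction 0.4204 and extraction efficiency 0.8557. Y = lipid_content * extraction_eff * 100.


Y = lipid_content * extraction_eff * 100
= 0.4204 * 0.8557 * 100
= 35.9736%

35.9736%


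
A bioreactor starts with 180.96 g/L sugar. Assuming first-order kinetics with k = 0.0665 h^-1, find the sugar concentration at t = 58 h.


S = S0 * exp(-k * t)
S = 180.96 * exp(-0.0665 * 58)
S = 3.8239 g/L

3.8239 g/L


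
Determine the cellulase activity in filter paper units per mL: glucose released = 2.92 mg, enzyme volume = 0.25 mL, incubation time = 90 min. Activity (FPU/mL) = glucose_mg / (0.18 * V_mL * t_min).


Activity = glucose_mg / (0.18 mg/umol * V_mL * t_min)
= 2.92 / (0.18 * 0.25 * 90)
= 0.7210 FPU/mL

0.7210 FPU/mL


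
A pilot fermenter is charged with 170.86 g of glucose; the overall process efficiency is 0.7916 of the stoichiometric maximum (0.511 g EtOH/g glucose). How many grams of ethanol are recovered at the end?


Actual ethanol: m = 0.511 * 170.86 * 0.7916
m = 69.1142 g

69.1142 g


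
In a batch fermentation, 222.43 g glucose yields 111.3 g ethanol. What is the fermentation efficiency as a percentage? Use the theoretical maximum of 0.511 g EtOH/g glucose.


Fermentation efficiency = (actual / (0.511 * glucose)) * 100
= (111.3 / (0.511 * 222.43)) * 100
= 97.9221%

97.9221%


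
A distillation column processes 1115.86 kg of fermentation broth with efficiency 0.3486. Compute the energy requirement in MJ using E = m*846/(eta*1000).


E = m * 846 / (eta * 1000)
= 1115.86 * 846 / (0.3486 * 1000)
= 2708.0251 MJ

2708.0251 MJ


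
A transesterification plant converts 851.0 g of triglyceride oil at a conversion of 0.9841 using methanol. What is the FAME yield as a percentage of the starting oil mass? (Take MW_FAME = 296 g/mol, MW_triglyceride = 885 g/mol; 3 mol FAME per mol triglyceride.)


m_FAME = oil * conv * (3 * 296 / 885) = oil * conv * (888/885)
= 851.0 * 0.9841 * 888 / 885
= 840.3080 g
Y = m_FAME / oil * 100 = conv * (888/885) * 100
= 0.9841 * 888 / 885 * 100
= 98.74%

98.74%


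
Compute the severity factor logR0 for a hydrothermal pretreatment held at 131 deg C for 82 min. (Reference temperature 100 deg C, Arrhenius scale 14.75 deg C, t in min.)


logR0 = log10(t * exp((T - 100) / 14.75))
= log10(82 * exp((131 - 100) / 14.75))
= 2.8266

2.8266


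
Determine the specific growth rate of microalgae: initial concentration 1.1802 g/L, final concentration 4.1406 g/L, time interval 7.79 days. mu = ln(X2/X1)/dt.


mu = ln(X2/X1) / dt
= ln(4.1406/1.1802) / 7.79
= 0.1611 per day

0.1611 per day


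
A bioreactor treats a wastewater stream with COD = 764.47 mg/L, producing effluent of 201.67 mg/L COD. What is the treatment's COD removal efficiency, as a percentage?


eta = (COD_in - COD_out) / COD_in * 100
= (764.47 - 201.67) / 764.47 * 100
= 73.6196%

73.6196%


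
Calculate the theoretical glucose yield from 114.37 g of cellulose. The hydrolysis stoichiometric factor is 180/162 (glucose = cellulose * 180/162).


glucose = cellulose * 180/162
= 114.37 * 180/162
= 127.0778 g

127.0778 g


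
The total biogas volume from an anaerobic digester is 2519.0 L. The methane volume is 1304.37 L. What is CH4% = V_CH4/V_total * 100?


CH4% = V_CH4 / V_total * 100
= 1304.37 / 2519.0 * 100
= 51.7813%

51.7813%


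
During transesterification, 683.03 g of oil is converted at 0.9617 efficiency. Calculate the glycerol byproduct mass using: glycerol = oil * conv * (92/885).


glycerol = oil * conv * (92/885)
= 683.03 * 0.9617 * 92 / 885
= 68.2848 g

68.2848 g


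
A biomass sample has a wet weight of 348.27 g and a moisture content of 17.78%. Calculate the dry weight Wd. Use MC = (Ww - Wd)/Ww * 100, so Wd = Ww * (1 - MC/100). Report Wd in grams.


Wd = Ww * (1 - MC/100)
= 348.27 * (1 - 17.78/100)
= 286.3476 g

286.3476 g


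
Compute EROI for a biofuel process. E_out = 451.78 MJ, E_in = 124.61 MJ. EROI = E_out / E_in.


EROI = E_out / E_in
= 451.78 / 124.61
= 3.6256

3.6256


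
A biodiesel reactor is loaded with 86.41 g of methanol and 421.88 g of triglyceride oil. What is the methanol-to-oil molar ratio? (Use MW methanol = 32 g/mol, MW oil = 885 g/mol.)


Molar ratio = n_MeOH / n_oil = (MeOH/32) / (oil/885) = (MeOH * 885) / (32 * oil)
= (86.41 * 885) / (32 * 421.88)
= 5.6646

5.6646


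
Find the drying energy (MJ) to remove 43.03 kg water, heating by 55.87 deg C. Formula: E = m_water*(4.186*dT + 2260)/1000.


E = m_water * (4.186 * dT + 2260) / 1000
= 43.03 * (4.186 * 55.87 + 2260) / 1000
= 107.3113 MJ

107.3113 MJ


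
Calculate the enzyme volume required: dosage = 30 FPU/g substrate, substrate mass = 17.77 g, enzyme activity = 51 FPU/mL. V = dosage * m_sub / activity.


V = dosage * m_sub / activity
V = 30 * 17.77 / 51
V = 10.4529 mL

10.4529 mL


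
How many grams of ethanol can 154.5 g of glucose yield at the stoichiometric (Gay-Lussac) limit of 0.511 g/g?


Theoretical ethanol yield: m_EtOH = 0.511 * m_glucose
m_EtOH = 0.511 * 154.5 = 78.9495 g

78.9495 g


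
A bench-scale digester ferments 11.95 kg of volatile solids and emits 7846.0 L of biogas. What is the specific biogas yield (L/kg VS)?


Y = V / VS
= 7846.0 / 11.95
= 656.5690 L/kg VS

656.5690 L/kg VS


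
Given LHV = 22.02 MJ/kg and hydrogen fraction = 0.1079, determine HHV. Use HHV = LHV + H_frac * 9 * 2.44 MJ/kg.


HHV = LHV + H_frac * 9 * 2.44
= 22.02 + 0.1079 * 9 * 2.44
= 24.3895 MJ/kg

24.3895 MJ/kg


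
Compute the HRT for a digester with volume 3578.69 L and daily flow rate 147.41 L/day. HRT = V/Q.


HRT = V / Q
= 3578.69 / 147.41
= 24.2771 days

24.2771 days


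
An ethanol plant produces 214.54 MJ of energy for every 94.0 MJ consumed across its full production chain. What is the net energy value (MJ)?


NEV = E_out - E_in
= 214.54 - 94.0
= 120.5400 MJ

120.5400 MJ


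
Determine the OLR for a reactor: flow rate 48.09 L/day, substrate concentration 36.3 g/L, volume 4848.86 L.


OLR = Q * S / V
= 48.09 * 36.3 / 4848.86
= 0.3600 g/L/day

0.3600 g/L/day


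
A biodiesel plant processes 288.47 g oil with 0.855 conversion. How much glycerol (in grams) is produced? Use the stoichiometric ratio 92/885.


glycerol = oil * conv * (92/885)
= 288.47 * 0.855 * 92 / 885
= 25.6396 g

25.6396 g


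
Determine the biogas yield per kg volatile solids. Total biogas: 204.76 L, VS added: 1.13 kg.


Y = V / VS
= 204.76 / 1.13
= 181.2035 L/kg VS

181.2035 L/kg VS


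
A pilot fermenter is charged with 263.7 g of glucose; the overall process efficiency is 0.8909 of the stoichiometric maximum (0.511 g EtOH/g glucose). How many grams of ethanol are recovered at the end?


Actual ethanol: m = 0.511 * 263.7 * 0.8909
m = 120.0494 g

120.0494 g


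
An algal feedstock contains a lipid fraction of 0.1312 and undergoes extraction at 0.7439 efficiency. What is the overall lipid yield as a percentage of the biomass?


Y = lipid_content * extraction_eff * 100
= 0.1312 * 0.7439 * 100
= 9.7600%

9.7600%


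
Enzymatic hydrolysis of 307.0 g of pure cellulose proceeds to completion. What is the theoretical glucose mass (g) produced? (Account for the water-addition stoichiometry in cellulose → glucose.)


glucose = cellulose * 180/162
= 307.0 * 180/162
= 341.1111 g

341.1111 g


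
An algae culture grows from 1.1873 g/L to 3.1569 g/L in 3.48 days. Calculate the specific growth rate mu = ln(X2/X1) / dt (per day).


mu = ln(X2/X1) / dt
= ln(3.1569/1.1873) / 3.48
= 0.2810 per day

0.2810 per day


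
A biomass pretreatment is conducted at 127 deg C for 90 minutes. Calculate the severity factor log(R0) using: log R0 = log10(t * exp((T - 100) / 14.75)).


logR0 = log10(t * exp((T - 100) / 14.75))
= log10(90 * exp((127 - 100) / 14.75))
= 2.7492

2.7492


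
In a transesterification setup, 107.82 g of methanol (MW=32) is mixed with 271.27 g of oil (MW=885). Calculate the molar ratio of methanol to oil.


Molar ratio = n_MeOH / n_oil = (MeOH/32) / (oil/885) = (MeOH * 885) / (32 * oil)
= (107.82 * 885) / (32 * 271.27)
= 10.9924

10.9924


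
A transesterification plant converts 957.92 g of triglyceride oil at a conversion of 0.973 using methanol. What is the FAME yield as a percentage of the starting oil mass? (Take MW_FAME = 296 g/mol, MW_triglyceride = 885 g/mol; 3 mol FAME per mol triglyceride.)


m_FAME = oil * conv * (3 * 296 / 885) = oil * conv * (888/885)
= 957.92 * 0.973 * 888 / 885
= 935.2157 g
Y = m_FAME / oil * 100 = conv * (888/885) * 100
= 0.973 * 888 / 885 * 100
= 97.63%

97.63%


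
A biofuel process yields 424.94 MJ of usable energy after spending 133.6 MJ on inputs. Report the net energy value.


NEV = E_out - E_in
= 424.94 - 133.6
= 291.3400 MJ

291.3400 MJ


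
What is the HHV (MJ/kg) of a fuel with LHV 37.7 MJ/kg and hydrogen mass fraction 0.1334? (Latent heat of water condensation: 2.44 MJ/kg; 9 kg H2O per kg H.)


HHV = LHV + H_frac * 9 * 2.44
= 37.7 + 0.1334 * 9 * 2.44
= 40.6295 MJ/kg

40.6295 MJ/kg


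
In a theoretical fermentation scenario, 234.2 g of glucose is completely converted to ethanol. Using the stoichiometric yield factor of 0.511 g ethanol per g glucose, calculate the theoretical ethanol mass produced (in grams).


Theoretical ethanol yield: m_EtOH = 0.511 * m_glucose
m_EtOH = 0.511 * 234.2 = 119.6762 g

119.6762 g


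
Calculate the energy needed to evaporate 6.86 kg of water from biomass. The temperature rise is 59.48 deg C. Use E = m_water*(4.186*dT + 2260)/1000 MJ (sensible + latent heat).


E = m_water * (4.186 * dT + 2260) / 1000
= 6.86 * (4.186 * 59.48 + 2260) / 1000
= 17.2116 MJ

17.2116 MJ


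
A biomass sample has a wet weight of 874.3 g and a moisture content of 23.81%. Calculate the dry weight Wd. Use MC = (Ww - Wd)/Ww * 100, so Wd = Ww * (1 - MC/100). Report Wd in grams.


Wd = Ww * (1 - MC/100)
= 874.3 * (1 - 23.81/100)
= 666.1292 g

666.1292 g


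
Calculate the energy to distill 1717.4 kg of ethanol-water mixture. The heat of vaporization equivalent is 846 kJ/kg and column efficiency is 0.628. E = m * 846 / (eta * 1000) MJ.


E = m * 846 / (eta * 1000)
= 1717.4 * 846 / (0.628 * 1000)
= 2313.5675 MJ

2313.5675 MJ


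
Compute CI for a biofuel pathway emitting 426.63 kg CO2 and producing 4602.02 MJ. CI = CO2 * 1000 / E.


CI = CO2 * 1000 / E
= 426.63 * 1000 / 4602.02
= 92.7049 g CO2/MJ

92.7049 g CO2/MJ


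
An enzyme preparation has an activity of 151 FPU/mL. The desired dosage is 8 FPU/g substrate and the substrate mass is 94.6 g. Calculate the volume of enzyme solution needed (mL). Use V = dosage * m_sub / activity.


V = dosage * m_sub / activity
V = 8 * 94.6 / 151
V = 5.0119 mL

5.0119 mL


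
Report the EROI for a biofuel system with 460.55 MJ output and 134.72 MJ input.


EROI = E_out / E_in
= 460.55 / 134.72
= 3.4186

3.4186


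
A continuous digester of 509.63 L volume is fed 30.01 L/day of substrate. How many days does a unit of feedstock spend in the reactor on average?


HRT = V / Q
= 509.63 / 30.01
= 16.9820 days

16.9820 days


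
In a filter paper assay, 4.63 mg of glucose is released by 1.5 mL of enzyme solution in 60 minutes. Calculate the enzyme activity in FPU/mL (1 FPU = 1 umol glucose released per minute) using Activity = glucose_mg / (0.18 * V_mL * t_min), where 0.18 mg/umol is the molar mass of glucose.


Activity = glucose_mg / (0.18 mg/umol * V_mL * t_min)
= 4.63 / (0.18 * 1.5 * 60)
= 0.2858 FPU/mL

0.2858 FPU/mL


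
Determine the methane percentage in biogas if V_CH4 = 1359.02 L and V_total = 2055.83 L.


CH4% = V_CH4 / V_total * 100
= 1359.02 / 2055.83 * 100
= 66.1057%

66.1057%


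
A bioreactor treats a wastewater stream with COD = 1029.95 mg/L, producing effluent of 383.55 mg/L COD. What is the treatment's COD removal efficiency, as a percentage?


eta = (COD_in - COD_out) / COD_in * 100
= (1029.95 - 383.55) / 1029.95 * 100
= 62.7603%

62.7603%


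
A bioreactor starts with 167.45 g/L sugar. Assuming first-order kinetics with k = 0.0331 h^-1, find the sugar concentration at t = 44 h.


S = S0 * exp(-k * t)
S = 167.45 * exp(-0.0331 * 44)
S = 39.0282 g/L

39.0282 g/L


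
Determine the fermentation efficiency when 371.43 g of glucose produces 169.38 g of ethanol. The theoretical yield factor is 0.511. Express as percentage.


Fermentation efficiency = (actual / (0.511 * glucose)) * 100
= (169.38 / (0.511 * 371.43)) * 100
= 89.2410%

89.2410%


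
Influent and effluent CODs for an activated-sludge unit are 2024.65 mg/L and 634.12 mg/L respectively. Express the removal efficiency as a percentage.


eta = (COD_in - COD_out) / COD_in * 100
= (2024.65 - 634.12) / 2024.65 * 100
= 68.6800%

68.6800%


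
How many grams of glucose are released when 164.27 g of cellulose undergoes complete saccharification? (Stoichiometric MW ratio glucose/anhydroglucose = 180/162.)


glucose = cellulose * 180/162
= 164.27 * 180/162
= 182.5222 g

182.5222 g


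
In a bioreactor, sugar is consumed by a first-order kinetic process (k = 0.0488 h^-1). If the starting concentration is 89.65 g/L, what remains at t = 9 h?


S = S0 * exp(-k * t)
S = 89.65 * exp(-0.0488 * 9)
S = 57.7841 g/L

57.7841 g/L


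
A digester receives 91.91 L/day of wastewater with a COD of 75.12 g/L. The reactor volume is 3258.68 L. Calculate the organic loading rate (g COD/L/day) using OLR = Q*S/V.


OLR = Q * S / V
= 91.91 * 75.12 / 3258.68
= 2.1187 g/L/day

2.1187 g/L/day


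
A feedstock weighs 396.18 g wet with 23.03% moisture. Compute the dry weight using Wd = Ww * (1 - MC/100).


Wd = Ww * (1 - MC/100)
= 396.18 * (1 - 23.03/100)
= 304.9397 g

304.9397 g


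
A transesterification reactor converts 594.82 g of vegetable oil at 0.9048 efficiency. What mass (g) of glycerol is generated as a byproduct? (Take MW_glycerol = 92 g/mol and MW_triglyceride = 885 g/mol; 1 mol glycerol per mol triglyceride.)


glycerol = oil * conv * (92/885)
= 594.82 * 0.9048 * 92 / 885
= 55.9478 g

55.9478 g


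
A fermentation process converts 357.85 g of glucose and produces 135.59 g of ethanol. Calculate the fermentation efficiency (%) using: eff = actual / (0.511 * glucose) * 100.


Fermentation efficiency = (actual / (0.511 * glucose)) * 100
= (135.59 / (0.511 * 357.85)) * 100
= 74.1491%

74.1491%


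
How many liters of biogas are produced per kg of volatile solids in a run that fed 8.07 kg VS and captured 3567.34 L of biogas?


Y = V / VS
= 3567.34 / 8.07
= 442.0496 L/kg VS

442.0496 L/kg VS


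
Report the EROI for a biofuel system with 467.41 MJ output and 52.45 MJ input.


EROI = E_out / E_in
= 467.41 / 52.45
= 8.9115

8.9115


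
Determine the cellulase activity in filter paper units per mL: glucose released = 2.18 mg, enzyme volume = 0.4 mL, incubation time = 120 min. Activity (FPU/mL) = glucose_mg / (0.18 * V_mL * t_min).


Activity = glucose_mg / (0.18 mg/umol * V_mL * t_min)
= 2.18 / (0.18 * 0.4 * 120)
= 0.2523 FPU/mL

0.2523 FPU/mL


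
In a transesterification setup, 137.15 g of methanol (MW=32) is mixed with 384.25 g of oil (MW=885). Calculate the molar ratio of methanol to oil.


Molar ratio = n_MeOH / n_oil = (MeOH/32) / (oil/885) = (MeOH * 885) / (32 * oil)
= (137.15 * 885) / (32 * 384.25)
= 9.8713

9.8713


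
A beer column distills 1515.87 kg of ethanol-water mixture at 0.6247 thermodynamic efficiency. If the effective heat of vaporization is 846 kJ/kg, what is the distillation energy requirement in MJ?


E = m * 846 / (eta * 1000)
= 1515.87 * 846 / (0.6247 * 1000)
= 2052.8670 MJ

2052.8670 MJ


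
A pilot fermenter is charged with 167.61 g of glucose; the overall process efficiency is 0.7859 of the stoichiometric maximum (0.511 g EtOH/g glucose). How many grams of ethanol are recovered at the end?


Actual ethanol: m = 0.511 * 167.61 * 0.7859
m = 67.3113 g

67.3113 g


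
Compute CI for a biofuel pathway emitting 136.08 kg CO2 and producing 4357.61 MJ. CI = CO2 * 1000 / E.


CI = CO2 * 1000 / E
= 136.08 * 1000 / 4357.61
= 31.2281 g CO2/MJ

31.2281 g CO2/MJ


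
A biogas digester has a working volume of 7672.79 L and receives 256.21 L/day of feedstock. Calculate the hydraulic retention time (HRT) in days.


HRT = V / Q
= 7672.79 / 256.21
= 29.9473 days

29.9473 days


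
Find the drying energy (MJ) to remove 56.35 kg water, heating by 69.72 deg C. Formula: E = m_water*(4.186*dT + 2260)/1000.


E = m_water * (4.186 * dT + 2260) / 1000
= 56.35 * (4.186 * 69.72 + 2260) / 1000
= 143.7966 MJ

143.7966 MJ


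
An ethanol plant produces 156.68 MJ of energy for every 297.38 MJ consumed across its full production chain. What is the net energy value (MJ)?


NEV = E_out - E_in
= 156.68 - 297.38
= -140.7000 MJ

-140.7000 MJ


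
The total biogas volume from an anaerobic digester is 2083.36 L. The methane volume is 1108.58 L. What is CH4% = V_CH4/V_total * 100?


CH4% = V_CH4 / V_total * 100
= 1108.58 / 2083.36 * 100
= 53.2112%

53.2112%


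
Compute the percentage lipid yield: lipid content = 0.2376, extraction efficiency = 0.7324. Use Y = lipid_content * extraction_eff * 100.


Y = lipid_content * extraction_eff * 100
= 0.2376 * 0.7324 * 100
= 17.4018%

17.4018%


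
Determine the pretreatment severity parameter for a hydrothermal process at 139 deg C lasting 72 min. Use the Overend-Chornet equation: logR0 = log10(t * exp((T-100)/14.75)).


logR0 = log10(t * exp((T - 100) / 14.75))
= log10(72 * exp((139 - 100) / 14.75))
= 3.0056

3.0056


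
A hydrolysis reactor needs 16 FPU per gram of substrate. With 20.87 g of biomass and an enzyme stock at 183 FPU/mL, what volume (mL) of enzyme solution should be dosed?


V = dosage * m_sub / activity
V = 16 * 20.87 / 183
V = 1.8247 mL

1.8247 mL


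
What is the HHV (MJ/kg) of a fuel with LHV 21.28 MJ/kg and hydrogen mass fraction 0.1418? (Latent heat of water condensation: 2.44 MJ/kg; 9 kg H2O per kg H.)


HHV = LHV + H_frac * 9 * 2.44
= 21.28 + 0.1418 * 9 * 2.44
= 24.3939 MJ/kg

24.3939 MJ/kg


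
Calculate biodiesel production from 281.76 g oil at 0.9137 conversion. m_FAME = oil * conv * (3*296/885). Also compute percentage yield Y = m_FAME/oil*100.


m_FAME = oil * conv * (3 * 296 / 885) = oil * conv * (888/885)
= 281.76 * 0.9137 * 888 / 885
= 258.3168 g
Y = m_FAME / oil * 100 = conv * (888/885) * 100
= 0.9137 * 888 / 885 * 100
= 91.68%

258.3168 g FAME; Y = 91.68%


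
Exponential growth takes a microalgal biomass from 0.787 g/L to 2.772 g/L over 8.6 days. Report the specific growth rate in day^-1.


mu = ln(X2/X1) / dt
= ln(2.772/0.787) / 8.6
= 0.1464 per day

0.1464 per day


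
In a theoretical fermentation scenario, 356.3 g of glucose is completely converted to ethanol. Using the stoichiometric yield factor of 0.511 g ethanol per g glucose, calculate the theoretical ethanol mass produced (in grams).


Theoretical ethanol yield: m_EtOH = 0.511 * m_glucose
m_EtOH = 0.511 * 356.3 = 182.0693 g

182.0693 g


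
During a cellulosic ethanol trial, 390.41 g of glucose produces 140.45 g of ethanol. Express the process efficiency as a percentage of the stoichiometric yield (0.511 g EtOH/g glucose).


Fermentation efficiency = (actual / (0.511 * glucose)) * 100
= (140.45 / (0.511 * 390.41)) * 100
= 70.4012%

70.4012%


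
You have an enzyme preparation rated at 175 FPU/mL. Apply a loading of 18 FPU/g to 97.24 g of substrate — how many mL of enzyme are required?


V = dosage * m_sub / activity
V = 18 * 97.24 / 175
V = 10.0018 mL

10.0018 mL


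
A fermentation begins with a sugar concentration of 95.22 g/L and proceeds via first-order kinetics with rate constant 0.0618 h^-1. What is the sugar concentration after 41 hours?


S = S0 * exp(-k * t)
S = 95.22 * exp(-0.0618 * 41)
S = 7.5564 g/L

7.5564 g/L


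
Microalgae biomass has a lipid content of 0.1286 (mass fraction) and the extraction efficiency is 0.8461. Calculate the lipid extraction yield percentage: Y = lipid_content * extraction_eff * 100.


Y = lipid_content * extraction_eff * 100
= 0.1286 * 0.8461 * 100
= 10.8808%

10.8808%


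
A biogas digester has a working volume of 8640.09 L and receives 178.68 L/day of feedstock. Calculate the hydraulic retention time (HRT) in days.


HRT = V / Q
= 8640.09 / 178.68
= 48.3551 days

48.3551 days


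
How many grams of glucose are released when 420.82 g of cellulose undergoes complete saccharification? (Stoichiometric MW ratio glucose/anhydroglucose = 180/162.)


glucose = cellulose * 180/162
= 420.82 * 180/162
= 467.5778 g

467.5778 g


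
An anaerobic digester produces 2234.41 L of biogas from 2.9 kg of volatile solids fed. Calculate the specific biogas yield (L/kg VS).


Y = V / VS
= 2234.41 / 2.9
= 770.4862 L/kg VS

770.4862 L/kg VS


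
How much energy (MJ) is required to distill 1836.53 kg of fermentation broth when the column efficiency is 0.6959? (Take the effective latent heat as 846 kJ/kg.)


E = m * 846 / (eta * 1000)
= 1836.53 * 846 / (0.6959 * 1000)
= 2232.6547 MJ

2232.6547 MJ


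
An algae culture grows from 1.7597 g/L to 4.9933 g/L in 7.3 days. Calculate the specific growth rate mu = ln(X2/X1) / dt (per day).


mu = ln(X2/X1) / dt
= ln(4.9933/1.7597) / 7.3
= 0.1429 per day

0.1429 per day


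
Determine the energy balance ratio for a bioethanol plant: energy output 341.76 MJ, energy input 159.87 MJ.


EROI = E_out / E_in
= 341.76 / 159.87
= 2.1377

2.1377


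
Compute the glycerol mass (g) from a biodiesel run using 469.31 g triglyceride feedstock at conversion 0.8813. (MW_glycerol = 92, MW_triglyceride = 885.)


glycerol = oil * conv * (92/885)
= 469.31 * 0.8813 * 92 / 885
= 42.9960 g

42.9960 g


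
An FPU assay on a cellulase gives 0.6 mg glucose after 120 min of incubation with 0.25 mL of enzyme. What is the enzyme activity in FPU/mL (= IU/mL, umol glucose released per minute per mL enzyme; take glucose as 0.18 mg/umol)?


Activity = glucose_mg / (0.18 mg/umol * V_mL * t_min)
= 0.6 / (0.18 * 0.25 * 120)
= 0.1111 FPU/mL

0.1111 FPU/mL


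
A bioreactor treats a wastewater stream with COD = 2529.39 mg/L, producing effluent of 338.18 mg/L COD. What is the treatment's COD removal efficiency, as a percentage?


eta = (COD_in - COD_out) / COD_in * 100
= (2529.39 - 338.18) / 2529.39 * 100
= 86.6300%

86.6300%


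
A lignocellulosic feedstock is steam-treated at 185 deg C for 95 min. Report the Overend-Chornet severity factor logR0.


logR0 = log10(t * exp((T - 100) / 14.75))
= log10(95 * exp((185 - 100) / 14.75))
= 4.4804

4.4804


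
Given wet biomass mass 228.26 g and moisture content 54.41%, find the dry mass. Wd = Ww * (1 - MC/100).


Wd = Ww * (1 - MC/100)
= 228.26 * (1 - 54.41/100)
= 104.0637 g

104.0637 g


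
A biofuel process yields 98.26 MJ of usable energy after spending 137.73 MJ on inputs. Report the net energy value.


NEV = E_out - E_in
= 98.26 - 137.73
= -39.4700 MJ

-39.4700 MJ


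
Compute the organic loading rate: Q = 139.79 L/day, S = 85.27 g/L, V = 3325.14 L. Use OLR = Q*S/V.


OLR = Q * S / V
= 139.79 * 85.27 / 3325.14
= 3.5848 g/L/day

3.5848 g/L/day


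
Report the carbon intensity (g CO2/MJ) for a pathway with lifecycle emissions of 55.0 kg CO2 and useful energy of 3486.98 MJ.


CI = CO2 * 1000 / E
= 55.0 * 1000 / 3486.98
= 15.7730 g CO2/MJ

15.7730 g CO2/MJ


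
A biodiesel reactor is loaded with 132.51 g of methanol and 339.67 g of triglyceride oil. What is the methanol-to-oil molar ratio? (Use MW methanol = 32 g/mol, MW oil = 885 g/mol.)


Molar ratio = n_MeOH / n_oil = (MeOH/32) / (oil/885) = (MeOH * 885) / (32 * oil)
= (132.51 * 885) / (32 * 339.67)
= 10.7891

10.7891


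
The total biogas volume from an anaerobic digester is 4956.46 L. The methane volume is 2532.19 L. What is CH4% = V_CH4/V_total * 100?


CH4% = V_CH4 / V_total * 100
= 2532.19 / 4956.46 * 100
= 51.0887%

51.0887%


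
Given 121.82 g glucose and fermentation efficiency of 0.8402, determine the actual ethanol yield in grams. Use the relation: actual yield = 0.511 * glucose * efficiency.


Actual ethanol: m = 0.511 * 121.82 * 0.8402
m = 52.3025 g

52.3025 g


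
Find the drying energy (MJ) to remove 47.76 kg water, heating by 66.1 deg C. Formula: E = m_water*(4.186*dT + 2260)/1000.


E = m_water * (4.186 * dT + 2260) / 1000
= 47.76 * (4.186 * 66.1 + 2260) / 1000
= 121.1525 MJ

121.1525 MJ


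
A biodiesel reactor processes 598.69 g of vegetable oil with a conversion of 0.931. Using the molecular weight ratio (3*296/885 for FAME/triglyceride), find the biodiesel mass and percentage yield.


m_FAME = oil * conv * (3 * 296 / 885) = oil * conv * (888/885)
= 598.69 * 0.931 * 888 / 885
= 559.2698 g
Y = m_FAME / oil * 100 = conv * (888/885) * 100
= 0.931 * 888 / 885 * 100
= 93.42%

559.2698 g FAME; Y = 93.42%


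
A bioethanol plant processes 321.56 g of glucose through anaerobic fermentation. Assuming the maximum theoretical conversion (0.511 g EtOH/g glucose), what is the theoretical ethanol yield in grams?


Theoretical ethanol yield: m_EtOH = 0.511 * m_glucose
m_EtOH = 0.511 * 321.56 = 164.3172 g

164.3172 g
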